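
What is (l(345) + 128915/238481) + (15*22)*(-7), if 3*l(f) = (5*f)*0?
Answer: -550762195/238481 ≈ -2309.5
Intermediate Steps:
l(f) = 0 (l(f) = ((5*f)*0)/3 = (⅓)*0 = 0)
(l(345) + 128915/238481) + (15*22)*(-7) = (0 + 128915/238481) + (15*22)*(-7) = (0 + 128915*(1/238481)) + 330*(-7) = (0 + 128915/238481) - 2310 = 128915/238481 - 2310 = -550762195/238481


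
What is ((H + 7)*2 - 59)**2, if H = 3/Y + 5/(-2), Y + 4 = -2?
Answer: 2601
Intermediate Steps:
Y = -6 (Y = -4 - 2 = -6)
H = -3 (H = 3/(-6) + 5/(-2) = 3*(-1/6) + 5*(-1/2) = -1/2 - 5/2 = -3)
((H + 7)*2 - 59)**2 = ((-3 + 7)*2 - 59)**2 = (4*2 - 59)**2 = (8 - 59)**2 = (-51)**2 = 2601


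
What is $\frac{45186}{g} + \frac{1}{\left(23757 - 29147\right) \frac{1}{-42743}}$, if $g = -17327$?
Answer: $\frac{497055421}{93392530} \approx 5.3222$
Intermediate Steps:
$\frac{45186}{g} + \frac{1}{\left(23757 - 29147\right) \frac{1}{-42743}} = \frac{45186}{-17327} + \frac{1}{\left(23757 - 29147\right) \frac{1}{-42743}} = 45186 \left(- \frac{1}{17327}\right) + \frac{1}{\left(-5390\right) \left(- \frac{1}{42743}\right)} = - \frac{45186}{17327} - - \frac{42743}{5390} = - \frac{45186}{17327} + \frac{42743}{5390} = \frac{497055421}{93392530}$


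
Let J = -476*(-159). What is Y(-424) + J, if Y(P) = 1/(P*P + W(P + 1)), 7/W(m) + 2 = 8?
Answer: 81637530498/1078663 ≈ 75684.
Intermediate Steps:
W(m) = 7/6 (W(m) = 7/(-2 + 8) = 7/6)
Y(P) = 1/(7/6 + P²) (Y(P) = 1/(P*P + 7/6) = 1/(P² + 7/6) = 1/(7/6 + P²))
J = 75684
Y(-424) + J = 6/(7 + 6*(-424)²) + 75684 = 6/(7 + 6*179776) + 75684 = 6/(7 + 1078656) + 75684 = 6/1078663 + 75684 = 81637530498/1078663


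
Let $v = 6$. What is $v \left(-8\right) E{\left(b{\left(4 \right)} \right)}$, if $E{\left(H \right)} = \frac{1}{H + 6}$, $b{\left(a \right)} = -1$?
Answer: $- \frac{48}{5} \approx -9.6$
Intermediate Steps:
$E{\left(H \right)} = \frac{1}{6 + H}$
$v \left(-8\right) E{\left(b{\left(4 \right)} \right)} = \frac{6 \left(-8\right)}{6 - 1} = - \frac{48}{5}$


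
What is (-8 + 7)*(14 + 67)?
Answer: -81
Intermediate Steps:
(-8 + 7)*(14 + 67) = -1*81 = -81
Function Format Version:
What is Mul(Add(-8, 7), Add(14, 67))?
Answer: -81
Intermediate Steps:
Mul(Add(-8, 7), Add(14, 67)) = Mul(-1, 81) = -81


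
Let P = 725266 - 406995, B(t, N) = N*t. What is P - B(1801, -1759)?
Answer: 3486230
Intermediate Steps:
P = 318271
P - B(1801, -1759) = 318271 - (-1759)*1801 = 318271 - 1*(-3167959) = 318271 + 3167959 = 3486230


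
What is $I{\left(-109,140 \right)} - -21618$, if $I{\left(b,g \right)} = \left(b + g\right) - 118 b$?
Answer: $34511$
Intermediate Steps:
$I{\left(b,g \right)} = g - 117 b$
$I{\left(-109,140 \right)} - -21618 = \left(140 - -12753\right) - -21618 = \left(140 + 12753\right) + 21618 = 12893 + 21618 = 34511$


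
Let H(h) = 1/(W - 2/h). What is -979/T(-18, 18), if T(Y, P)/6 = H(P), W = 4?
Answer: -34265/54 ≈ -634.54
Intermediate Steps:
H(h) = 1/(4 - 2/h)
T(Y, P) = 3*P/(-1 + 2*P) (T(Y, P) = 6*(P/(2*(-1 + 2*P))) = 3*P/(-1 + 2*P))
-979/T(-18, 18) = -979/(3*18/(-1 + 2*18)) = -979/(3*18/(-1 + 36)) = -979/(3*18/35) = -979/(3*18*(1/35)) = -979/54/35 = -979*35/54 = -34265/54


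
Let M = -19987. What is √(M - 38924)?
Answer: I*√58911 ≈ 242.72*I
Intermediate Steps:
√(M - 38924) = √(-19987 - 38924) = √(-58911) = I*√58911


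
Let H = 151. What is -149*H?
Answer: -22499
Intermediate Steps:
-149*H = -149*151 = -22499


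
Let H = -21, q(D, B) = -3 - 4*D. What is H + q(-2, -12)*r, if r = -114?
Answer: -591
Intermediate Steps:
H + q(-2, -12)*r = -21 + (-3 - 4*(-2))*(-114) = -21 + (-3 + 8)*(-114) = -21 + 5*(-114) = -21 - 570 = -591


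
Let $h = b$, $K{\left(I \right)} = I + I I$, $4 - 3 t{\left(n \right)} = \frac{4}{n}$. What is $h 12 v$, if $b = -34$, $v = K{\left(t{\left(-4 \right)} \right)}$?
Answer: $- \frac{5440}{3} \approx -1813.3$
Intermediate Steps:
$t{\left(n \right)} = \frac{4}{3} - \frac{4}{3 n}$ ($t{\left(n \right)} = \frac{4}{3} - \frac{4 \frac{1}{n}}{3} = \frac{4}{3} - \frac{4}{3 n}$)
$K{\left(I \right)} = I + I^{2}$
$v = \frac{40}{9}$ ($v = \frac{4 \left(-1 - 4\right)}{3 \left(-4\right)} \left(1 + \frac{4 \left(-1 - 4\right)}{3 \left(-4\right)}\right) = \frac{4}{3} \left(- \frac{1}{4}\right) \left(-5\right) \left(1 + \frac{4}{3} \left(- \frac{1}{4}\right) \left(-5\right)\right) = \frac{5 \left(1 + \frac{5}{3}\right)}{3} = \frac{5}{3} \cdot \frac{8}{3} = \frac{40}{9} \approx 4.4444$)
$h = -34$
$h 12 v = \left(-34\right) 12 \cdot \frac{40}{9} = \left(-408\right) \frac{40}{9} = - \frac{5440}{3}$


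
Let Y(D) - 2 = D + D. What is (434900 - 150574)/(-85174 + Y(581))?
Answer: -142163/42005 ≈ -3.3844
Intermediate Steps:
Y(D) = 2 + 2*D (Y(D) = 2 + (D + D) = 2 + 2*D)
(434900 - 150574)/(-85174 + Y(581)) = (434900 - 150574)/(-85174 + (2 + 2*581)) = 284326/(-85174 + (2 + 1162)) = 284326/(-85174 + 1164) = 284326/(-84010) = 284326*(-1/84010) = -142163/42005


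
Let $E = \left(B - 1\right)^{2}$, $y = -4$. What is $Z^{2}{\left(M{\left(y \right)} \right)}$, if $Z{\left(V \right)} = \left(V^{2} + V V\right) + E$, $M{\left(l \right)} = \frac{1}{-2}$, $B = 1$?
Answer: $\frac{1}{4} \approx 0.25$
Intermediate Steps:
$M{\left(l \right)} = - \frac{1}{2}$
$E = 0$ ($E = \left(1 - 1\right)^{2} = 0^{2} = 0$)
$Z{\left(V \right)} = 2 V^{2}$ ($Z{\left(V \right)} = \left(V^{2} + V V\right) + 0 = \left(V^{2} + V^{2}\right) + 0 = 2 V^{2} + 0 = 2 V^{2}$)
$Z^{2}{\left(M{\left(y \right)} \right)} = \left(2 \left(- \frac{1}{2}\right)^{2}\right)^{2} = \left(2 \cdot \frac{1}{4}\right)^{2} = \left(\frac{1}{2}\right)^{2} = \frac{1}{4}$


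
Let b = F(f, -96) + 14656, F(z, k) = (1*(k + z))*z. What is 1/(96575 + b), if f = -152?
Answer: 1/148927 ≈ 6.7147e-6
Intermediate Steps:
F(z, k) = z*(k + z) (F(z, k) = (k + z)*z = z*(k + z))
b = 52352 (b = -152*(-96 - 152) + 14656 = -152*(-248) + 14656 = 37696 + 14656 = 52352)
1/(96575 + b) = 1/(96575 + 52352) = 1/148927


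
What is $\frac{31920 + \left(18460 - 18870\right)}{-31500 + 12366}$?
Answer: $- \frac{15755}{9567} \approx -1.6468$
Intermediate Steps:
$\frac{31920 + \left(18460 - 18870\right)}{-31500 + 12366} = \frac{31920 - 410}{-19134} = 31510 \left(- \frac{1}{19134}\right) = - \frac{15755}{9567}$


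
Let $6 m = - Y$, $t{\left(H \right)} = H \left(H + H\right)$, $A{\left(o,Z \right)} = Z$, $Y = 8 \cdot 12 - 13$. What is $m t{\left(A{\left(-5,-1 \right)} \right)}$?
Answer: $- \frac{83}{3} \approx -27.667$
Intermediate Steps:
$Y = 83$ ($Y = 96 - 13 = 83$)
$t{\left(H \right)} = 2 H^{2}$ ($t{\left(H \right)} = H 2 H = 2 H^{2}$)
$m = - \frac{83}{6}$ ($m = \frac{\left(-1\right) 83}{6} = \frac{1}{6} \left(-83\right) = - \frac{83}{6} \approx -13.833$)
$m t{\left(A{\left(-5,-1 \right)} \right)} = - \frac{83 \cdot 2 \left(-1\right)^{2}}{6} = - \frac{83 \cdot 2 \cdot 1}{6} = \left(- \frac{83}{6}\right) 2 = - \frac{83}{3}$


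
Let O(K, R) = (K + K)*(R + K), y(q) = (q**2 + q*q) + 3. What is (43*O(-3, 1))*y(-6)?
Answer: 38700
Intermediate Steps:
y(q) = 3 + 2*q**2 (y(q) = (q**2 + q**2) + 3 = 2*q**2 + 3 = 3 + 2*q**2)
O(K, R) = 2*K*(K + R) (O(K, R) = (2*K)*(K + R) = 2*K*(K + R))
(43*O(-3, 1))*y(-6) = (43*(2*(-3)*(-3 + 1)))*(3 + 2*(-6)**2) = (43*(2*(-3)*(-2)))*(3 + 2*36) = (43*12)*(3 + 72) = 516*75 = 38700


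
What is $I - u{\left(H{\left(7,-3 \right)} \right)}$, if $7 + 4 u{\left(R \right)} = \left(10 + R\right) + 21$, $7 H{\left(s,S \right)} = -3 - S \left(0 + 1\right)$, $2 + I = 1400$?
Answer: $1392$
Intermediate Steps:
$I = 1398$ ($I = -2 + 1400 = 1398$)
$H{\left(s,S \right)} = - \frac{3}{7} - \frac{S}{7}$ ($H{\left(s,S \right)} = \frac{-3 - S \left(0 + 1\right)}{7} = \frac{-3 - S 1}{7} = \frac{-3 - S}{7} = - \frac{3}{7} - \frac{S}{7}$)
$u{\left(R \right)} = 6 + \frac{R}{4}$ ($u{\left(R \right)} = - \frac{7}{4} + \frac{\left(10 + R\right) + 21}{4} = - \frac{7}{4} + \frac{31 + R}{4} = - \frac{7}{4} + \left(\frac{31}{4} + \frac{R}{4}\right) = 6 + \frac{R}{4}$)
$I - u{\left(H{\left(7,-3 \right)} \right)} = 1398 - \left(6 + \frac{- \frac{3}{7} - - \frac{3}{7}}{4}\right) = 1398 - \left(6 + \frac{- \frac{3}{7} + \frac{3}{7}}{4}\right) = 1398 - \left(6 + \frac{1}{4} \cdot 0\right) = 1398 - \left(6 + 0\right) = 1398 - 6 = 1392$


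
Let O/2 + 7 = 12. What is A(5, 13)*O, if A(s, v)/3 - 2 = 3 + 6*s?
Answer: 1050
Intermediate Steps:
A(s, v) = 15 + 18*s (A(s, v) = 6 + 3*(3 + 6*s) = 6 + (9 + 18*s) = 15 + 18*s)
O = 10 (O = -14 + 2*12 = -14 + 24 = 10)
A(5, 13)*O = (15 + 18*5)*10 = (15 + 90)*10 = 105*10 = 1050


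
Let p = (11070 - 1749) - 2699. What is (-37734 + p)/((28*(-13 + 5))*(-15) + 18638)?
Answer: -15556/10999 ≈ -1.4143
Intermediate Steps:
p = 6622 (p = 9321 - 2699 = 6622)
(-37734 + p)/((28*(-13 + 5))*(-15) + 18638) = (-37734 + 6622)/((28*(-13 + 5))*(-15) + 18638) = -31112/((28*(-8))*(-15) + 18638) = -31112/(-224*(-15) + 18638) = -31112/(3360 + 18638) = -31112/21998 = -31112*1/21998 = -15556/10999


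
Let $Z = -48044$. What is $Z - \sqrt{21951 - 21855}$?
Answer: $-48044 - 4 \sqrt{6} \approx -48054.0$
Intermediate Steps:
$Z - \sqrt{21951 - 21855} = -48044 - \sqrt{21951 - 21855} = -48044 - \sqrt{96} = -48044 - 4 \sqrt{6}$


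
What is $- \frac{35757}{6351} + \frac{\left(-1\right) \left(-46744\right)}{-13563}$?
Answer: $- \frac{8986705}{990099} \approx -9.0766$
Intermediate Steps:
$- \frac{35757}{6351} + \frac{\left(-1\right) \left(-46744\right)}{-13563} = \left(-35757\right) \frac{1}{6351} + 46744 \left(- \frac{1}{13563}\right) = - \frac{411}{73} - \frac{46744}{13563} = - \frac{8986705}{990099}$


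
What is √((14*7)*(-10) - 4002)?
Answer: I*√4982 ≈ 70.583*I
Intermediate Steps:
√((14*7)*(-10) - 4002) = √(98*(-10) - 4002) = √(-980 - 4002) = √(-4982) = I*√4982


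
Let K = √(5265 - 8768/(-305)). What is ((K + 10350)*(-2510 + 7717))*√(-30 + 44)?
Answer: 5207*√14*(3156750 + √492450865)/305 ≈ 2.0306e+8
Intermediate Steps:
K = √492450865/305 (K = √(5265 - 8768*(-1/305)) = √(5265 + 8768/305) = √(1614593/305) = √492450865/305 ≈ 72.758)
((K + 10350)*(-2510 + 7717))*√(-30 + 44) = ((√492450865/305 + 10350)*(-2510 + 7717))*√(-30 + 44) = ((10350 + √492450865/305)*5207)*√14 = (53892450 + 5207*√492450865/305)*√14 = √14*(53892450 + 5207*√492450865/305)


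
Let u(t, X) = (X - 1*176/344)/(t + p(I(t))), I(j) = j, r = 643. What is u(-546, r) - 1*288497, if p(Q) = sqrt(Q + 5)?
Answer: -3704965971089/12842251 - 27627*I*sqrt(541)/12842251 ≈ -2.885e+5 - 0.050037*I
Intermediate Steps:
p(Q) = sqrt(5 + Q)
u(t, X) = (-22/43 + X)/(t + sqrt(5 + t)) (u(t, X) = (X - 1*176/344)/(t + sqrt(5 + t)) = (X - 176*1/344)/(t + sqrt(5 + t)) = (X - 22/43)/(t + sqrt(5 + t)) = (-22/43 + X)/(t + sqrt(5 + t)))
u(-546, r) - 1*288497 = (-22/43 + 643)/(-546 + sqrt(5 - 546)) - 1*288497 = (27627/43)/(-546 + sqrt(-541)) - 288497 = (27627/43)/(-546 + I*sqrt(541)) - 288497 = 27627/(43*(-546 + I*sqrt(541))) - 288497 = -288497 + 27627/(43*(-546 + I*sqrt(541)))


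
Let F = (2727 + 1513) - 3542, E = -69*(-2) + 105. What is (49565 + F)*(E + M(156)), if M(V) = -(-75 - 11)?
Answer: 16536527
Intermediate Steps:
E = 243 (E = 138 + 105 = 243)
F = 698 (F = 4240 - 3542 = 698)
M(V) = 86 (M(V) = -1*(-86) = 86)
(49565 + F)*(E + M(156)) = (49565 + 698)*(243 + 86) = 50263*329 = 16536527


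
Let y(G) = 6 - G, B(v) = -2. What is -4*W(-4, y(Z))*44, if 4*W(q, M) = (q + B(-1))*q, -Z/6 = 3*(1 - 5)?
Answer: -1056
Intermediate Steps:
Z = 72 (Z = -18*(1 - 5) = -18*(-4) = -6*(-12) = 72)
W(q, M) = q*(-2 + q)/4 (W(q, M) = ((q - 2)*q)/4 = ((-2 + q)*q)/4 = (q*(-2 + q))/4 = q*(-2 + q)/4)
-4*W(-4, y(Z))*44 = -(-4)*(-2 - 4)*44 = -(-4)*(-6)*44 = -4*6*44 = -24*44 = -1056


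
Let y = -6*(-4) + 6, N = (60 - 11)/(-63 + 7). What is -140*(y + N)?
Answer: -8155/2 ≈ -4077.5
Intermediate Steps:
N = -7/8 (N = 49/(-56) = 49*(-1/56) = -7/8 ≈ -0.87500)
y = 30 (y = 24 + 6 = 30)
-140*(y + N) = -140*(30 - 7/8) = -140*233/8 = -8155/2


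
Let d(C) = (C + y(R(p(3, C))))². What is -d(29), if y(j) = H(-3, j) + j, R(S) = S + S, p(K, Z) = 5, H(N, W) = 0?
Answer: -1521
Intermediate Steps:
R(S) = 2*S
y(j) = j (y(j) = 0 + j = j)
d(C) = (10 + C)² (d(C) = (C + 2*5)² = (C + 10)² = (10 + C)²)
-d(29) = -(10 + 29)² = -1*39² = -1*1521 = -1521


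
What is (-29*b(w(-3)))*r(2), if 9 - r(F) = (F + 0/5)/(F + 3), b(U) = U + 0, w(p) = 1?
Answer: -1247/5 ≈ -249.40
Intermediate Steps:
b(U) = U
r(F) = 9 - F/(3 + F) (r(F) = 9 - (F + 0/5)/(F + 3) = 9 - (F + 0*(⅕))/(3 + F) = 9 - (F + 0)/(3 + F) = 9 - F/(3 + F))
(-29*b(w(-3)))*r(2) = (-29*1)*((27 + 8*2)/(3 + 2)) = -29*(27 + 16)/5 = -29*43/5 = -1247/5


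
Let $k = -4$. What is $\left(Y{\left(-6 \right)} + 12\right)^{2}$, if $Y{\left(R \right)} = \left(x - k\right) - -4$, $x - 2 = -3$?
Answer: $361$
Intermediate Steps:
$x = -1$ ($x = 2 - 3 = -1$)
$Y{\left(R \right)} = 7$ ($Y{\left(R \right)} = \left(-1 - -4\right) - -4 = \left(-1 + 4\right) + 4 = 3 + 4 = 7$)
$\left(Y{\left(-6 \right)} + 12\right)^{2} = \left(7 + 12\right)^{2} = 19^{2} = 361$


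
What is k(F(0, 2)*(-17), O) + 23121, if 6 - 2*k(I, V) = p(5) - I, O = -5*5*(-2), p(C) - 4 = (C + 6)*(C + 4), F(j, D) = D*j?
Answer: 46145/2 ≈ 23073.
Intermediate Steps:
p(C) = 4 + (4 + C)*(6 + C) (p(C) = 4 + (C + 6)*(C + 4) = 4 + (6 + C)*(4 + C) = 4 + (4 + C)*(6 + C))
O = 50 (O = -25*(-2) = -1*(-50) = 50)
k(I, V) = -97/2 + I/2 (k(I, V) = 3 - ((28 + 5**2 + 10*5) - I)/2 = 3 - ((28 + 25 + 50) - I)/2 = 3 - (103 - I)/2 = 3 + (-103/2 + I/2) = -97/2 + I/2)
k(F(0, 2)*(-17), O) + 23121 = (-97/2 + ((2*0)*(-17))/2) + 23121 = (-97/2 + (0*(-17))/2) + 23121 = (-97/2 + (1/2)*0) + 23121 = (-97/2 + 0) + 23121 = -97/2 + 23121 = 46145/2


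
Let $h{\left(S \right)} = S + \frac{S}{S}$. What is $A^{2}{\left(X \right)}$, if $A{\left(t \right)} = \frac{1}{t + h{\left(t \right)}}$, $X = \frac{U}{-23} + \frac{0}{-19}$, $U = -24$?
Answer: $\frac{529}{5041} \approx 0.10494$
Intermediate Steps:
$X = \frac{24}{23}$ ($X = - \frac{24}{-23} + \frac{0}{-19} = \left(-24\right) \left(- \frac{1}{23}\right) + 0 \left(- \frac{1}{19}\right) = \frac{24}{23} + 0 = \frac{24}{23} \approx 1.0435$)
$h{\left(S \right)} = 1 + S$ ($h{\left(S \right)} = S + 1 = 1 + S$)
$A{\left(t \right)} = \frac{1}{1 + 2 t}$ ($A{\left(t \right)} = \frac{1}{t + \left(1 + t\right)} = \frac{1}{1 + 2 t}$)
$A^{2}{\left(X \right)} = \left(\frac{1}{1 + 2 \cdot \frac{24}{23}}\right)^{2} = \left(\frac{1}{1 + \frac{48}{23}}\right)^{2} = \left(\frac{1}{\frac{71}{23}}\right)^{2} = \left(\frac{23}{71}\right)^{2} = \frac{529}{5041}$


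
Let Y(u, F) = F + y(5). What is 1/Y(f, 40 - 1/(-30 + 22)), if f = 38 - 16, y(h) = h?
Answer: 8/361 ≈ 0.022161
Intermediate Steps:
f = 22
Y(u, F) = 5 + F (Y(u, F) = F + 5 = 5 + F)
1/Y(f, 40 - 1/(-30 + 22)) = 1/(5 + (40 - 1/(-30 + 22))) = 1/(5 + (40 - 1/(-8))) = 1/(5 + (40 - 1*(-1/8))) = 1/(5 + (40 + 1/8)) = 1/(5 + 321/8) = 1/(361/8) = 8/361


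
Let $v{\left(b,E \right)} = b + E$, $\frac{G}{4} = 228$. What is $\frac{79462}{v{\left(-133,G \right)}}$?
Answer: $\frac{79462}{779} \approx 102.01$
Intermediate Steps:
$G = 912$ ($G = 4 \cdot 228 = 912$)
$v{\left(b,E \right)} = E + b$
$\frac{79462}{v{\left(-133,G \right)}} = \frac{79462}{912 - 133} = \frac{79462}{779}$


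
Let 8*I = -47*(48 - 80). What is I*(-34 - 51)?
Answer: -15980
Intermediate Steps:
I = 188 (I = (-47*(48 - 80))/8 = (-47*(-32))/8 = (⅛)*1504 = 188)
I*(-34 - 51) = 188*(-34 - 51) = 188*(-85) = -15980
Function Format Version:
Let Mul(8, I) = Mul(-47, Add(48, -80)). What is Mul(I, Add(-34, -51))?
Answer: -15980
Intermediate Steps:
I = 188 (I = Mul(Rational(1, 8), Mul(-47, Add(48, -80))) = Mul(Rational(1, 8), Mul(-47, -32)) = Mul(Rational(1, 8), 1504) = 188)
Mul(I, Add(-34, -51)) = Mul(188, Add(-34, -51)) = Mul(188, -85) = -15980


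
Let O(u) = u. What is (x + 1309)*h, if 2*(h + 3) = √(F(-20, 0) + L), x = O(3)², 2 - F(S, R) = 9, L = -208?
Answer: -3954 + 659*I*√215 ≈ -3954.0 + 9662.8*I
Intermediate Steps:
F(S, R) = -7 (F(S, R) = 2 - 1*9 = 2 - 9 = -7)
x = 9 (x = 3² = 9)
h = -3 + I*√215/2 (h = -3 + √(-7 - 208)/2 = -3 + √(-215)/2 = -3 + (I*√215)/2 = -3 + I*√215/2 ≈ -3.0 + 7.3314*I)
(x + 1309)*h = (9 + 1309)*(-3 + I*√215/2) = 1318*(-3 + I*√215/2) = -3954 + 659*I*√215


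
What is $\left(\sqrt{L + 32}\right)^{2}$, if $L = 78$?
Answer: $110$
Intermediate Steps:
$\left(\sqrt{L + 32}\right)^{2} = \left(\sqrt{78 + 32}\right)^{2} = \left(\sqrt{110}\right)^{2} = 110$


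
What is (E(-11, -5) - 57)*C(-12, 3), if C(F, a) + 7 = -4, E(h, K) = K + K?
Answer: 737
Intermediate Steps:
E(h, K) = 2*K
C(F, a) = -11 (C(F, a) = -7 - 4 = -11)
(E(-11, -5) - 57)*C(-12, 3) = (2*(-5) - 57)*(-11) = (-10 - 57)*(-11) = -67*(-11) = 737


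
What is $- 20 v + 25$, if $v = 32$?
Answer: $-615$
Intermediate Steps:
$- 20 v + 25 = \left(-20\right) 32 + 25 = -640 + 25 = -615$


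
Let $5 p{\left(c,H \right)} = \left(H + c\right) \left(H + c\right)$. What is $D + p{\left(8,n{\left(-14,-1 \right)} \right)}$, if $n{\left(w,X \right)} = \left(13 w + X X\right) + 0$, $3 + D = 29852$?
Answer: $\frac{179174}{5} \approx 35835.0$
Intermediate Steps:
$D = 29849$ ($D = -3 + 29852 = 29849$)
$n{\left(w,X \right)} = X^{2} + 13 w$ ($n{\left(w,X \right)} = \left(13 w + X^{2}\right) + 0 = \left(X^{2} + 13 w\right) + 0 = X^{2} + 13 w$)
$p{\left(c,H \right)} = \frac{\left(H + c\right)^{2}}{5}$ ($p{\left(c,H \right)} = \frac{\left(H + c\right) \left(H + c\right)}{5} = \frac{\left(H + c\right)^{2}}{5}$)
$D + p{\left(8,n{\left(-14,-1 \right)} \right)} = 29849 + \frac{\left(\left(\left(-1\right)^{2} + 13 \left(-14\right)\right) + 8\right)^{2}}{5} = 29849 + \frac{\left(\left(1 - 182\right) + 8\right)^{2}}{5} = 29849 + \frac{\left(-181 + 8\right)^{2}}{5} = 29849 + \frac{\left(-173\right)^{2}}{5} = 29849 + \frac{1}{5} \cdot 29929 = 29849 + \frac{29929}{5} = \frac{179174}{5}$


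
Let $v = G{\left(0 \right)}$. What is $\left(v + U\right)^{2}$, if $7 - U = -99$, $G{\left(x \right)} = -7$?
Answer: $9801$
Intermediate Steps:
$v = -7$
$U = 106$ ($U = 7 - -99 = 7 + 99 = 106$)
$\left(v + U\right)^{2} = \left(-7 + 106\right)^{2} = 99^{2} = 9801$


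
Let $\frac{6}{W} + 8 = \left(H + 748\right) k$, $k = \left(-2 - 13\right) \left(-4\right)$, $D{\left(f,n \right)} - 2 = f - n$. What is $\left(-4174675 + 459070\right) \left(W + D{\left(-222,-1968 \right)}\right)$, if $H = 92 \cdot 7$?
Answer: $- \frac{271200117707055}{41756} \approx -6.4949 \cdot 10^{9}$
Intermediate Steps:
$H = 644$
$D{\left(f,n \right)} = 2 + f - n$ ($D{\left(f,n \right)} = 2 + \left(f - n\right) = 2 + f - n$)
$k = 60$ ($k = \left(-15\right) \left(-4\right) = 60$)
$W = \frac{3}{41756}$ ($W = \frac{6}{-8 + \left(644 + 748\right) 60} = \frac{6}{-8 + 1392 \cdot 60} = \frac{6}{-8 + 83520} = \frac{6}{83512} = 6 \cdot \frac{1}{83512} = \frac{3}{41756} \approx 7.1846 \cdot 10^{-5}$)
$\left(-4174675 + 459070\right) \left(W + D{\left(-222,-1968 \right)}\right) = \left(-4174675 + 459070\right) \left(\frac{3}{41756} - -1748\right) = - 3715605 \left(\frac{3}{41756} + \left(2 - 222 + 1968\right)\right) = - 3715605 \left(\frac{3}{41756} + 1748\right) = \left(-3715605\right) \frac{72989491}{41756} = - \frac{271200117707055}{41756}$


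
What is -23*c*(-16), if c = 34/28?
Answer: 3128/7 ≈ 446.86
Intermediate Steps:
c = 17/14 (c = 34*(1/28) = 17/14 ≈ 1.2143)
-23*c*(-16) = -23*17/14*(-16) = -391/14*(-16) = 3128/7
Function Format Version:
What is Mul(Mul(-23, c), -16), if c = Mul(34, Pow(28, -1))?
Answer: Rational(3128, 7) ≈ 446.86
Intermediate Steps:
c = Rational(17, 14) (c = Mul(34, Rational(1, 28)) = Rational(17, 14) ≈ 1.2143)
Mul(Mul(-23, c), -16) = Mul(Mul(-23, Rational(17, 14)), -16) = Mul(Rational(-391, 14), -16) = Rational(3128, 7)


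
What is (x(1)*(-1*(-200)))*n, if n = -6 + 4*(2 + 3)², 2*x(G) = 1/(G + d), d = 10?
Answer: 9400/11 ≈ 854.54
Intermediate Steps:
x(G) = 1/(2*(10 + G)) (x(G) = 1/(2*(G + 10)) = 1/(2*(10 + G)))
n = 94 (n = -6 + 4*5² = -6 + 4*25 = -6 + 100 = 94)
(x(1)*(-1*(-200)))*n = ((1/(2*(10 + 1)))*(-1*(-200)))*94 = (((½)/11)*200)*94 = (((½)*(1/11))*200)*94 = ((1/22)*200)*94 = (100/11)*94 = 9400/11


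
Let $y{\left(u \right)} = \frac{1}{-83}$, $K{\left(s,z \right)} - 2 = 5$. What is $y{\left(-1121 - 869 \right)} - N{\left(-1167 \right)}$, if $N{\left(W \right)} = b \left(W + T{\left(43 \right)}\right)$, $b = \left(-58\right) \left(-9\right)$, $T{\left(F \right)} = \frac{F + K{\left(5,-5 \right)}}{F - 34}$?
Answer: $\frac{50320741}{83} \approx 6.0627 \cdot 10^{5}$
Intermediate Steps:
$K{\left(s,z \right)} = 7$ ($K{\left(s,z \right)} = 2 + 5 = 7$)
$T{\left(F \right)} = \frac{7 + F}{-34 + F}$ ($T{\left(F \right)} = \frac{F + 7}{F - 34} = \frac{7 + F}{-34 + F}$)
$y{\left(u \right)} = - \frac{1}{83}$
$b = 522$
$N{\left(W \right)} = 2900 + 522 W$ ($N{\left(W \right)} = 522 \left(W + \frac{7 + 43}{-34 + 43}\right) = 522 \left(W + \frac{1}{9} \cdot 50\right) = 522 \left(W + \frac{50}{9}\right) = 522 \left(\frac{50}{9} + W\right) = 2900 + 522 W$)
$y{\left(-1121 - 869 \right)} - N{\left(-1167 \right)} = - \frac{1}{83} - \left(2900 + 522 \left(-1167\right)\right) = - \frac{1}{83} - \left(2900 - 609174\right) = - \frac{1}{83} - -606274 = - \frac{1}{83} + 606274 = \frac{50320741}{83}$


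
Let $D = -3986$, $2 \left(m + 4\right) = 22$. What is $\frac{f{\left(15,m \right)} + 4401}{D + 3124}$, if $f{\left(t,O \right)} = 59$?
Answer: $- \frac{2230}{431} \approx -5.174$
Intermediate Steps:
$m = 7$ ($m = -4 + \frac{1}{2} \cdot 22 = -4 + 11 = 7$)
$\frac{f{\left(15,m \right)} + 4401}{D + 3124} = \frac{59 + 4401}{-3986 + 3124} = \frac{4460}{-862} = 4460 \left(- \frac{1}{862}\right) = - \frac{2230}{431}$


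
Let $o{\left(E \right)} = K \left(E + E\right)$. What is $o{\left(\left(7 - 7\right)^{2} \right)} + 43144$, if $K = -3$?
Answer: $43144$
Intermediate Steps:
$o{\left(E \right)} = - 6 E$ ($o{\left(E \right)} = - 3 \left(E + E\right) = - 3 \cdot 2 E = - 6 E$)
$o{\left(\left(7 - 7\right)^{2} \right)} + 43144 = - 6 \left(7 - 7\right)^{2} + 43144 = - 6 \cdot 0^{2} + 43144 = \left(-6\right) 0 + 43144 = 0 + 43144 = 43144$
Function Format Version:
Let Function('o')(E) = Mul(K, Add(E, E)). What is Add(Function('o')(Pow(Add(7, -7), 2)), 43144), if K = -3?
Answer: 43144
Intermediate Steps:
Function('o')(E) = Mul(-6, E) (Function('o')(E) = Mul(-3, Add(E, E)) = Mul(-3, Mul(2, E)) = Mul(-6, E))
Add(Function('o')(Pow(Add(7, -7), 2)), 43144) = Add(Mul(-6, Pow(Add(7, -7), 2)), 43144) = Add(Mul(-6, Pow(0, 2)), 43144) = Add(Mul(-6, 0), 43144) = Add(0, 43144) = 43144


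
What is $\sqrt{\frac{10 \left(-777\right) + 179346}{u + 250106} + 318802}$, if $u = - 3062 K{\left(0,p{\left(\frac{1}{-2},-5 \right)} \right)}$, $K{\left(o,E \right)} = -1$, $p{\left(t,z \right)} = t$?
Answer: $\frac{\sqrt{319271099591194}}{31646} \approx 564.63$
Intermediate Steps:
$u = 3062$ ($u = \left(-3062\right) \left(-1\right) = 3062$)
$\sqrt{\frac{10 \left(-777\right) + 179346}{u + 250106} + 318802} = \sqrt{\frac{10 \left(-777\right) + 179346}{3062 + 250106} + 318802} = \sqrt{\frac{-7770 + 179346}{253168} + 318802} = \sqrt{171576 \cdot \frac{1}{253168} + 318802} = \sqrt{\frac{21447}{31646} + 318802} = \sqrt{\frac{10088829539}{31646}} = \frac{\sqrt{319271099591194}}{31646}$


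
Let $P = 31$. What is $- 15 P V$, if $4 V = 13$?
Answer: $- \frac{6045}{4} \approx -1511.3$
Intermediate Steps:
$V = \frac{13}{4}$ ($V = \frac{1}{4} \cdot 13 = \frac{13}{4} \approx 3.25$)
$- 15 P V = \left(-15\right) 31 \cdot \frac{13}{4} = \left(-465\right) \frac{13}{4} = - \frac{6045}{4}$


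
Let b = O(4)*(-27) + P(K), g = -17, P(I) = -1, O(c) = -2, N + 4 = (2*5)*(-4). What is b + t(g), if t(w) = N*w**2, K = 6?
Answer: -12663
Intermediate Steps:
N = -44 (N = -4 + (2*5)*(-4) = -4 + 10*(-4) = -4 - 40 = -44)
b = 53 (b = -2*(-27) - 1 = 54 - 1 = 53)
t(w) = -44*w**2
b + t(g) = 53 - 44*(-17)**2 = 53 - 44*289 = 53 - 12716 = -12663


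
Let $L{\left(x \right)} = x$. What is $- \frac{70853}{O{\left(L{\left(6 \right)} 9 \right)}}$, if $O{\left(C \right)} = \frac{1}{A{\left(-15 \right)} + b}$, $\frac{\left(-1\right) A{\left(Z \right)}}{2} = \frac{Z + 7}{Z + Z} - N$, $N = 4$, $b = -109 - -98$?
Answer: $\frac{3755209}{15} \approx 2.5035 \cdot 10^{5}$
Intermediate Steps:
$b = -11$ ($b = -109 + 98 = -11$)
$A{\left(Z \right)} = 8 - \frac{7 + Z}{Z}$ ($A{\left(Z \right)} = - 2 \left(\frac{Z + 7}{Z + Z} - 4\right) = - 2 \left(\frac{7 + Z}{2 Z} - 4\right) = - 2 \left(-4 + \frac{7 + Z}{2 Z}\right) = 8 - \frac{7 + Z}{Z}$)
$O{\left(C \right)} = - \frac{15}{53}$ ($O{\left(C \right)} = \frac{1}{\left(7 - \frac{7}{-15}\right) - 11} = \frac{1}{\left(7 - - \frac{7}{15}\right) - 11} = \frac{1}{\left(7 + \frac{7}{15}\right) - 11} = \frac{1}{\frac{112}{15} - 11} = \frac{1}{- \frac{53}{15}} = - \frac{15}{53}$)
$- \frac{70853}{O{\left(L{\left(6 \right)} 9 \right)}} = - \frac{70853}{- \frac{15}{53}} = \left(-70853\right) \left(- \frac{53}{15}\right) = \frac{3755209}{15}$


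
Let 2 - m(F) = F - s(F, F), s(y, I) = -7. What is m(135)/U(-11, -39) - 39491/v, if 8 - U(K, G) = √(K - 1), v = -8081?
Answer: (-407706*I + 39491*√3)/(8081*(√3 + 4*I)) ≈ -9.8499 - 6.3812*I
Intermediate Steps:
U(K, G) = 8 - √(-1 + K) (U(K, G) = 8 - √(K - 1) = 8 - √(-1 + K))
m(F) = -5 - F (m(F) = 2 - (F - 1*(-7)) = 2 - (F + 7) = 2 - (7 + F) = 2 + (-7 - F) = -5 - F)
m(135)/U(-11, -39) - 39491/v = (-5 - 1*135)/(8 - √(-1 - 11)) - 39491/(-8081) = (-5 - 135)/(8 - √(-12)) - 39491*(-1/8081) = -140/(8 - 2*I*√3) + 39491/8081 = 39491/8081 - 140/(8 - 2*I*√3)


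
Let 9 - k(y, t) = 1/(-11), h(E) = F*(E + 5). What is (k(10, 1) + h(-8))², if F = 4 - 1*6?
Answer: 27556/121 ≈ 227.74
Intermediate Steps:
F = -2 (F = 4 - 6 = -2)
h(E) = -10 - 2*E (h(E) = -2*(E + 5) = -2*(5 + E) = -10 - 2*E)
k(y, t) = 100/11 (k(y, t) = 9 - 1/(-11) = 9 - 1*(-1/11) = 9 + 1/11 = 100/11)
(k(10, 1) + h(-8))² = (100/11 + (-10 - 2*(-8)))² = (100/11 + (-10 + 16))² = (100/11 + 6)² = (166/11)² = 27556/121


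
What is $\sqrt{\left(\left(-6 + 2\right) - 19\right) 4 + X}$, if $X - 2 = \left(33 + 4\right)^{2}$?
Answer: $\sqrt{1279} \approx 35.763$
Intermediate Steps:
$X = 1371$ ($X = 2 + \left(33 + 4\right)^{2} = 2 + 37^{2} = 2 + 1369 = 1371$)
$\sqrt{\left(\left(-6 + 2\right) - 19\right) 4 + X} = \sqrt{\left(\left(-6 + 2\right) - 19\right) 4 + 1371} = \sqrt{\left(-4 - 19\right) 4 + 1371} = \sqrt{\left(-23\right) 4 + 1371} = \sqrt{-92 + 1371} = \sqrt{1279}$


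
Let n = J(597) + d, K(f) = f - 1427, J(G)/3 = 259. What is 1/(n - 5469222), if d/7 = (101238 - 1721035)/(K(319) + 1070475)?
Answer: -1069367/5847785962894 ≈ -1.8287e-7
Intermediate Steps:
J(G) = 777 (J(G) = 3*259 = 777)
K(f) = -1427 + f
d = -11338579/1069367 (d = 7*((101238 - 1721035)/((-1427 + 319) + 1070475)) = 7*(-1619797/(-1108 + 1070475)) = 7*(-1619797/1069367) = -11338579/1069367 ≈ -10.603)
n = 819559580/1069367 (n = 777 - 11338579/1069367 = 819559580/1069367 ≈ 766.40)
1/(n - 5469222) = 1/(819559580/1069367 - 5469222) = 1/(-5847785962894/1069367) = -1069367/5847785962894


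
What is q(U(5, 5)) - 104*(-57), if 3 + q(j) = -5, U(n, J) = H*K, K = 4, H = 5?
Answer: 5920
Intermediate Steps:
U(n, J) = 20 (U(n, J) = 5*4 = 20)
q(j) = -8 (q(j) = -3 - 5 = -8)
q(U(5, 5)) - 104*(-57) = -8 - 104*(-57) = -8 + 5928 = 5920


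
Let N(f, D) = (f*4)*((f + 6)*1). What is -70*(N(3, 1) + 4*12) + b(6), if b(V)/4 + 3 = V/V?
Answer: -10928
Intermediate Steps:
b(V) = -8 (b(V) = -12 + 4*(V/V) = -12 + 4*1 = -12 + 4 = -8)
N(f, D) = 4*f*(6 + f) (N(f, D) = (4*f)*((6 + f)*1) = (4*f)*(6 + f) = 4*f*(6 + f))
-70*(N(3, 1) + 4*12) + b(6) = -70*(4*3*(6 + 3) + 4*12) - 8 = -70*(4*3*9 + 48) - 8 = -70*(108 + 48) - 8 = -70*156 - 8 = -10920 - 8 = -10928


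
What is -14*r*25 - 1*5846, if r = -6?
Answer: -3746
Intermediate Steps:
-14*r*25 - 1*5846 = -14*(-6)*25 - 1*5846 = 84*25 - 5846 = 2100 - 5846 = -3746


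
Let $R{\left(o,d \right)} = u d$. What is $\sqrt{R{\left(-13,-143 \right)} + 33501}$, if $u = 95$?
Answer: $2 \sqrt{4979} \approx 141.12$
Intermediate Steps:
$R{\left(o,d \right)} = 95 d$
$\sqrt{R{\left(-13,-143 \right)} + 33501} = \sqrt{95 \left(-143\right) + 33501} = \sqrt{-13585 + 33501} = \sqrt{19916} = 2 \sqrt{4979}$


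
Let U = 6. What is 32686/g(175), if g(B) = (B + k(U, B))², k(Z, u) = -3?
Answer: 16343/14792 ≈ 1.1049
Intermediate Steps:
g(B) = (-3 + B)² (g(B) = (B - 3)² = (-3 + B)²)
32686/g(175) = 32686/((-3 + 175)²) = 32686/(172²) = 32686/29584 = 32686*(1/29584) = 16343/14792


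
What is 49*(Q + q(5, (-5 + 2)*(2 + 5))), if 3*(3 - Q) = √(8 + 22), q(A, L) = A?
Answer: 392 - 49*√30/3 ≈ 302.54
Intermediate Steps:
Q = 3 - √30/3 (Q = 3 - √(8 + 22)/3 = 3 - √30/3 ≈ 1.1743)
49*(Q + q(5, (-5 + 2)*(2 + 5))) = 49*((3 - √30/3) + 5) = 49*(8 - √30/3) = 392 - 49*√30/3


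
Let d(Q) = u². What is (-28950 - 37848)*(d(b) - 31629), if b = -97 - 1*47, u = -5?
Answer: 2111083992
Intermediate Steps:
b = -144 (b = -97 - 47 = -144)
d(Q) = 25 (d(Q) = (-5)² = 25)
(-28950 - 37848)*(d(b) - 31629) = (-28950 - 37848)*(25 - 31629) = -66798*(-31604) = 2111083992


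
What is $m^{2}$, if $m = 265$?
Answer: $70225$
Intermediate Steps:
$m^{2} = 265^{2} = 70225$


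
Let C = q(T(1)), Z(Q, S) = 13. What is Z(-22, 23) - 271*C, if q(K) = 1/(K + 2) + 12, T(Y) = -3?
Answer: -2968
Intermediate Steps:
q(K) = 12 + 1/(2 + K) (q(K) = 1/(2 + K) + 12 = 12 + 1/(2 + K))
C = 11 (C = (25 + 12*(-3))/(2 - 3) = (25 - 36)/(-1) = -1*(-11) = 11)
Z(-22, 23) - 271*C = 13 - 271*11 = 13 - 2981 = -2968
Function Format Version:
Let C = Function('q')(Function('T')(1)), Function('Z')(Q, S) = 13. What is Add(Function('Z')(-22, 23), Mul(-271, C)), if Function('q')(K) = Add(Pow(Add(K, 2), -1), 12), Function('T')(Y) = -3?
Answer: -2968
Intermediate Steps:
Function('q')(K) = Add(12, Pow(Add(2, K), -1)) (Function('q')(K) = Add(Pow(Add(2, K), -1), 12) = Add(12, Pow(Add(2, K), -1)))
C = 11 (C = Mul(Pow(Add(2, -3), -1), Add(25, Mul(12, -3))) = Mul(Pow(-1, -1), Add(25, -36)) = Mul(-1, -11) = 11)
Add(Function('Z')(-22, 23), Mul(-271, C)) = Add(13, Mul(-271, 11)) = Add(13, -2981) = -2968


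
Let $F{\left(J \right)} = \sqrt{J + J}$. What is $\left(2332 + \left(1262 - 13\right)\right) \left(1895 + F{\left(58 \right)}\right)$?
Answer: $6785995 + 7162 \sqrt{29} \approx 6.8246 \cdot 10^{6}$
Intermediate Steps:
$F{\left(J \right)} = \sqrt{2} \sqrt{J}$ ($F{\left(J \right)} = \sqrt{2 J} = \sqrt{2} \sqrt{J}$)
$\left(2332 + \left(1262 - 13\right)\right) \left(1895 + F{\left(58 \right)}\right) = \left(2332 + \left(1262 - 13\right)\right) \left(1895 + \sqrt{2} \sqrt{58}\right) = \left(2332 + 1249\right) \left(1895 + 2 \sqrt{29}\right) = 3581 \left(1895 + 2 \sqrt{29}\right) = 6785995 + 7162 \sqrt{29}$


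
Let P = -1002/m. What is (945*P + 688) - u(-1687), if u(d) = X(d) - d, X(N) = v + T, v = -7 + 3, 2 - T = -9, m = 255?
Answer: -80228/17 ≈ -4719.3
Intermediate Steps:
T = 11 (T = 2 - 1*(-9) = 2 + 9 = 11)
v = -4
P = -334/85 (P = -1002/255 = -1002*1/255 = -334/85 ≈ -3.9294)
X(N) = 7 (X(N) = -4 + 11 = 7)
u(d) = 7 - d
(945*P + 688) - u(-1687) = (945*(-334/85) + 688) - (7 - 1*(-1687)) = (-63126/17 + 688) - (7 + 1687) = -51430/17 - 1*1694 = -51430/17 - 1694 = -80228/17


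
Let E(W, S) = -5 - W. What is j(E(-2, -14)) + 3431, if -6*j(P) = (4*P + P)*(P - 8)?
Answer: 6807/2 ≈ 3403.5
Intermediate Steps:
j(P) = -5*P*(-8 + P)/6 (j(P) = -(4*P + P)*(P - 8)/6 = -5*P*(-8 + P)/6)
j(E(-2, -14)) + 3431 = 5*(-5 - 1*(-2))*(8 - (-5 - 1*(-2)))/6 + 3431 = 5*(-5 + 2)*(8 - (-5 + 2))/6 + 3431 = (⅚)*(-3)*(8 - 1*(-3)) + 3431 = (⅚)*(-3)*(8 + 3) + 3431 = (⅚)*(-3)*11 + 3431 = -55/2 + 3431 = 6807/2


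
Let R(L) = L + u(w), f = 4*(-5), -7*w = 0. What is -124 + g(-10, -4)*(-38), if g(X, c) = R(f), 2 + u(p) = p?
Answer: 712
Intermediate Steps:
w = 0 (w = -⅐*0 = 0)
f = -20
u(p) = -2 + p
R(L) = -2 + L (R(L) = L + (-2 + 0) = L - 2 = -2 + L)
g(X, c) = -22 (g(X, c) = -2 - 20 = -22)
-124 + g(-10, -4)*(-38) = -124 - 22*(-38) = -124 + 836 = 712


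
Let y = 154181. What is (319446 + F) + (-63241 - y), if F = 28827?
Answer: 130851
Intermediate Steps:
(319446 + F) + (-63241 - y) = (319446 + 28827) + (-63241 - 1*154181) = 348273 + (-63241 - 154181) = 348273 - 217422 = 130851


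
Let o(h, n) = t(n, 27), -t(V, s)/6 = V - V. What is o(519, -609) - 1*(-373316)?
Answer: 373316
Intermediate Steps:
t(V, s) = 0 (t(V, s) = -6*(V - V) = -6*0 = 0)
o(h, n) = 0
o(519, -609) - 1*(-373316) = 0 - 1*(-373316) = 0 + 373316 = 373316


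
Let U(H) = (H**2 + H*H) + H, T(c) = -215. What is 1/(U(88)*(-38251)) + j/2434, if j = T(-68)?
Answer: -64048240637/725085649992 ≈ -0.088332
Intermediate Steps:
U(H) = H + 2*H**2 (U(H) = (H**2 + H**2) + H = 2*H**2 + H = H + 2*H**2)
j = -215
1/(U(88)*(-38251)) + j/2434 = 1/((88*(1 + 2*88))*(-38251)) - 215/2434 = -1/38251/(88*(1 + 176)) - 215*1/2434 = -1/38251/(88*177) - 215/2434 = -1/38251/15576 - 215/2434 = (1/15576)*(-1/38251) - 215/2434 = -1/595797576 - 215/2434 = -64048240637/725085649992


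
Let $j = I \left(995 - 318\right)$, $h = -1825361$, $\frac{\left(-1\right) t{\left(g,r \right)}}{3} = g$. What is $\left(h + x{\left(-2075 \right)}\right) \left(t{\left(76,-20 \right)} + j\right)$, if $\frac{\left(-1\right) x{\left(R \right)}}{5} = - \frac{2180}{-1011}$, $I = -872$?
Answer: $\frac{1089871611788212}{1011} \approx 1.078 \cdot 10^{12}$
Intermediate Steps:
$t{\left(g,r \right)} = - 3 g$
$j = -590344$ ($j = - 872 \left(995 - 318\right) = \left(-872\right) 677 = -590344$)
$x{\left(R \right)} = - \frac{10900}{1011}$ ($x{\left(R \right)} = - 5 \left(- \frac{2180}{-1011}\right) = - 5 \left(\left(-2180\right) \left(- \frac{1}{1011}\right)\right) = \left(-5\right) \frac{2180}{1011} = - \frac{10900}{1011}$)
$\left(h + x{\left(-2075 \right)}\right) \left(t{\left(76,-20 \right)} + j\right) = \left(-1825361 - \frac{10900}{1011}\right) \left(\left(-3\right) 76 - 590344\right) = - \frac{1845450871 \left(-228 - 590344\right)}{1011} = \left(- \frac{1845450871}{1011}\right) \left(-590572\right) = \frac{1089871611788212}{1011}$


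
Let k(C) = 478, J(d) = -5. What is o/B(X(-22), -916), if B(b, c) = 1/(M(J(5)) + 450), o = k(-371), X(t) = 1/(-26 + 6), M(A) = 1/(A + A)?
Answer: 1075261/5 ≈ 2.1505e+5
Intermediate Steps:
M(A) = 1/(2*A)
X(t) = -1/20 (X(t) = 1/(-20) = -1/20)
o = 478
B(b, c) = 10/4499 (B(b, c) = 1/((½)/(-5) + 450) = 1/((½)*(-⅕) + 450) = 1/(-⅒ + 450) = 1/(4499/10) = 10/4499)
o/B(X(-22), -916) = 478/(10/4499) = 478*(4499/10) = 1075261/5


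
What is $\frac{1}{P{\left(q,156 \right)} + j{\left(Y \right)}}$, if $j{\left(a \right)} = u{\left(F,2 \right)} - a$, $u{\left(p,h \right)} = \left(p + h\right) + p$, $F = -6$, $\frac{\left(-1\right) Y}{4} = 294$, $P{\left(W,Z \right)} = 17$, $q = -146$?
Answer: $\frac{1}{1183} \approx 0.00084531$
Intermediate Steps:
$Y = -1176$ ($Y = \left(-4\right) 294 = -1176$)
$u{\left(p,h \right)} = h + 2 p$ ($u{\left(p,h \right)} = \left(h + p\right) + p = h + 2 p$)
$j{\left(a \right)} = -10 - a$ ($j{\left(a \right)} = \left(2 + 2 \left(-6\right)\right) - a = \left(2 - 12\right) - a = -10 - a$)
$\frac{1}{P{\left(q,156 \right)} + j{\left(Y \right)}} = \frac{1}{17 - -1166} = \frac{1}{17 + \left(-10 + 1176\right)} = \frac{1}{17 + 1166} = \frac{1}{1183}$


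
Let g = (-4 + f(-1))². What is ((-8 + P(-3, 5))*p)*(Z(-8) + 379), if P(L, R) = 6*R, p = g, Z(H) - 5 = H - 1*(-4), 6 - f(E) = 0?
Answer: 33440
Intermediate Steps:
f(E) = 6 (f(E) = 6 - 1*0 = 6 + 0 = 6)
Z(H) = 9 + H (Z(H) = 5 + (H - 1*(-4)) = 5 + (H + 4) = 5 + (4 + H) = 9 + H)
g = 4 (g = (-4 + 6)² = 2² = 4)
p = 4
((-8 + P(-3, 5))*p)*(Z(-8) + 379) = ((-8 + 6*5)*4)*((9 - 8) + 379) = ((-8 + 30)*4)*(1 + 379) = (22*4)*380 = 88*380 = 33440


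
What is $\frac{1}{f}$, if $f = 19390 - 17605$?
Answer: $\frac{1}{1785} \approx 0.00056022$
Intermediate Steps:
$f = 1785$ ($f = 19390 - 17605 = 1785$)
$\frac{1}{f} = \frac{1}{1785}$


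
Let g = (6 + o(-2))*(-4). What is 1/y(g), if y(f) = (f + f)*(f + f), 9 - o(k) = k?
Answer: 1/18496 ≈ 5.4066e-5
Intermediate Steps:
o(k) = 9 - k
g = -68 (g = (6 + (9 - 1*(-2)))*(-4) = (6 + (9 + 2))*(-4) = (6 + 11)*(-4) = 17*(-4) = -68)
y(f) = 4*f**2 (y(f) = (2*f)*(2*f) = 4*f**2)
1/y(g) = 1/(4*(-68)**2) = 1/(4*4624) = 1/18496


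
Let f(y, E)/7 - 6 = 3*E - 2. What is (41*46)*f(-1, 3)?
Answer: 171626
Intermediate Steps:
f(y, E) = 28 + 21*E (f(y, E) = 42 + 7*(3*E - 2) = 42 + 7*(-2 + 3*E) = 42 + (-14 + 21*E) = 28 + 21*E)
(41*46)*f(-1, 3) = (41*46)*(28 + 21*3) = 1886*(28 + 63) = 1886*91 = 171626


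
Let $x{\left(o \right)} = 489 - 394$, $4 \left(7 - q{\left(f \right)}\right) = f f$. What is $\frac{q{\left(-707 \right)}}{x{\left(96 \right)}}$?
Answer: $- \frac{499821}{380} \approx -1315.3$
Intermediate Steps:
$q{\left(f \right)} = 7 - \frac{f^{2}}{4}$ ($q{\left(f \right)} = 7 - \frac{f f}{4} = 7 - \frac{f^{2}}{4}$)
$x{\left(o \right)} = 95$
$\frac{q{\left(-707 \right)}}{x{\left(96 \right)}} = \frac{7 - \frac{\left(-707\right)^{2}}{4}}{95} = \left(7 - \frac{499849}{4}\right) \frac{1}{95} = \left(- \frac{499821}{4}\right) \frac{1}{95} = - \frac{499821}{380}$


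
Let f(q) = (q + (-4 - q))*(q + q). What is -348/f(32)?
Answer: 87/64 ≈ 1.3594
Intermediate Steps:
f(q) = -8*q
-348/f(32) = -348/((-8*32)) = -348/(-256) = -348*(-1/256) = 87/64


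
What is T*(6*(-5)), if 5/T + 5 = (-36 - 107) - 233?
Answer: 50/127 ≈ 0.39370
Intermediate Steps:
T = -5/381 (T = 5/(-5 + ((-36 - 107) - 233)) = 5/(-5 + (-143 - 233)) = 5/(-5 - 376) = 5/(-381) = 5*(-1/381) = -5/381 ≈ -0.013123)
T*(6*(-5)) = -10*(-5)/127 = -5/381*(-30) = 50/127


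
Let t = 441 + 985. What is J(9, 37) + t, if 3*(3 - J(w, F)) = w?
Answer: 1426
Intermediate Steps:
J(w, F) = 3 - w/3
t = 1426
J(9, 37) + t = (3 - 1/3*9) + 1426 = (3 - 3) + 1426 = 0 + 1426 = 1426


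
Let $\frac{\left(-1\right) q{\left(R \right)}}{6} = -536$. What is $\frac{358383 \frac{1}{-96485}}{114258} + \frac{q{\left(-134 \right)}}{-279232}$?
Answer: $- \frac{370352551541}{32065673997460} \approx -0.01155$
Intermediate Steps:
$q{\left(R \right)} = 3216$ ($q{\left(R \right)} = \left(-6\right) \left(-536\right) = 3216$)
$\frac{358383 \frac{1}{-96485}}{114258} + \frac{q{\left(-134 \right)}}{-279232} = \frac{358383 \frac{1}{-96485}}{114258} + \frac{3216}{-279232} = 358383 \left(- \frac{1}{96485}\right) \frac{1}{114258} + 3216 \left(- \frac{1}{279232}\right) = \left(- \frac{358383}{96485}\right) \frac{1}{114258} - \frac{201}{17452} = - \frac{119461}{3674727710} - \frac{201}{17452} = - \frac{370352551541}{32065673997460}$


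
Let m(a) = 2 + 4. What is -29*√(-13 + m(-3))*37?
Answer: -1073*I*√7 ≈ -2838.9*I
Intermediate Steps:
m(a) = 6
-29*√(-13 + m(-3))*37 = -29*√(-13 + 6)*37 = -29*I*√7*37 = -1073*I*√7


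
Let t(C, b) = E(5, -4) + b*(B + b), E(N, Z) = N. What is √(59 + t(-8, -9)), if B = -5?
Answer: √190 ≈ 13.784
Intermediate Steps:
t(C, b) = 5 + b*(-5 + b)
√(59 + t(-8, -9)) = √(59 + (5 + (-9)² - 5*(-9))) = √(59 + (5 + 81 + 45)) = √(59 + 131) = √190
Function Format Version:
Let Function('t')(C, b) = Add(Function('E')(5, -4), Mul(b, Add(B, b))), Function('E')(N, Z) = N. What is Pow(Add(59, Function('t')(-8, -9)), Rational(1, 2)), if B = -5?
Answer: Pow(190, Rational(1, 2)) ≈ 13.784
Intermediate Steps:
Function('t')(C, b) = Add(5, Mul(b, Add(-5, b)))
Pow(Add(59, Function('t')(-8, -9)), Rational(1, 2)) = Pow(Add(59, Add(5, Pow(-9, 2), Mul(-5, -9))), Rational(1, 2)) = Pow(Add(59, Add(5, 81, 45)), Rational(1, 2)) = Pow(Add(59, 131), Rational(1, 2)) = Pow(190, Rational(1, 2))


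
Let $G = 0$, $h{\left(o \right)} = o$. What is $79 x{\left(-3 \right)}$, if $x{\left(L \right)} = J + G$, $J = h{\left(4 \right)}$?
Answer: $316$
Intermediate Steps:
$J = 4$
$x{\left(L \right)} = 4$ ($x{\left(L \right)} = 4 + 0 = 4$)
$79 x{\left(-3 \right)} = 79 \cdot 4 = 316$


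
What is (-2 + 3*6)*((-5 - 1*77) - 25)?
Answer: -1712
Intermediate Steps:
(-2 + 3*6)*((-5 - 1*77) - 25) = (-2 + 18)*((-5 - 77) - 25) = 16*(-82 - 25) = 16*(-107) = -1712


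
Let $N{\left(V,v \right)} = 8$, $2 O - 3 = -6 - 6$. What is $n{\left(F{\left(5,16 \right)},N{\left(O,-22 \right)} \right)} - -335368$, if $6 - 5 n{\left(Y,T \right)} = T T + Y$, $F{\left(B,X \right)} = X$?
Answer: $\frac{1676766}{5} \approx 3.3535 \cdot 10^{5}$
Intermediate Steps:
$O = - \frac{9}{2}$ ($O = \frac{3}{2} + \frac{-6 - 6}{2} = \frac{3}{2} + \frac{1}{2} \left(-12\right) = \frac{3}{2} - 6 = - \frac{9}{2} \approx -4.5$)
$n{\left(Y,T \right)} = \frac{6}{5} - \frac{Y}{5} - \frac{T^{2}}{5}$ ($n{\left(Y,T \right)} = \frac{6}{5} - \frac{T T + Y}{5} = \frac{6}{5} - \frac{T^{2} + Y}{5} = \frac{6}{5} - \frac{Y + T^{2}}{5} = \frac{6}{5} - \left(\frac{Y}{5} + \frac{T^{2}}{5}\right) = \frac{6}{5} - \frac{Y}{5} - \frac{T^{2}}{5}$)
$n{\left(F{\left(5,16 \right)},N{\left(O,-22 \right)} \right)} - -335368 = \left(\frac{6}{5} - \frac{16}{5} - \frac{8^{2}}{5}\right) - -335368 = \left(\frac{6}{5} - \frac{16}{5} - \frac{64}{5}\right) + 335368 = - \frac{74}{5} + 335368 = \frac{1676766}{5}$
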